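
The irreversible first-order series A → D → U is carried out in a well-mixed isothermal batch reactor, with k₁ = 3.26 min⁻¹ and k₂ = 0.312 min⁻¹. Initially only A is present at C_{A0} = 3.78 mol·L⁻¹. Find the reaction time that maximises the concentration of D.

Setting dC_D/dt = 0 gives t_opt = ln(k₂/k₁)/(k₂−k₁).
= ln(0.312/3.26)/(0.312−3.26) = ln(0.09571)/-2.948 = -2.346/-2.948 = 0.796 min.

0.796 min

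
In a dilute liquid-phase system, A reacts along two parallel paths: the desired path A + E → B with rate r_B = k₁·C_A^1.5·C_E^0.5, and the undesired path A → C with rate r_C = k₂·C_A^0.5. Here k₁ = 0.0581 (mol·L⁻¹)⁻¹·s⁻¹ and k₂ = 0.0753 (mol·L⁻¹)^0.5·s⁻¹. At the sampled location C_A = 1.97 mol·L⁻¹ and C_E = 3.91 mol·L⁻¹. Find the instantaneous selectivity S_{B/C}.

S_{B/C} = r_B/r_C = (k₁·C_A^1.5·C_E^0.5)/(k₂·C_A^0.5) = (k₁/k₂)·C_A·C_E^0.5.
= (0.0581×1.970^1.5×3.910^0.5) / (0.0753×1.970^0.5) = 0.3177/0.1057 = 3.01.
Since the desired path is higher order in A, keeping C_A high (PFR or concentrated feed) favours B.

3.01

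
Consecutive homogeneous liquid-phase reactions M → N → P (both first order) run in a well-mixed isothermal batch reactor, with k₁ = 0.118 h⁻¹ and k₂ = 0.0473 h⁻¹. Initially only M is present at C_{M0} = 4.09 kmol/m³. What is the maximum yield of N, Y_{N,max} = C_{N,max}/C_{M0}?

For a first-order series the maximum intermediate yield is C_{N,max}/C_{M0} = (k₁/k₂)^[k₂/(k₂−k₁)].
= (0.118/0.0473)^(0.0473/(0.0473−0.118)) = (2.495)^(-0.6690) = 0.5425.

0.542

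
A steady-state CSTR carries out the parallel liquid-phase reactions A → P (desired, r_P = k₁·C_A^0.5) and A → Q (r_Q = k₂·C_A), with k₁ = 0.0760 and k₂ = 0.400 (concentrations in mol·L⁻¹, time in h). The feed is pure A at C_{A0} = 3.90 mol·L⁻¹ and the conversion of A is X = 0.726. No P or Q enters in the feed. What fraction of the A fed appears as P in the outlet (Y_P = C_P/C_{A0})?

Exit C_A = C_{A0}(1−X) = 3.90×0.274 = 1.069 mol·L⁻¹.
Rates in a CSTR are evaluated at the outlet concentration: r_P = 0.0760×1.069^0.5 = 0.07856, r_Q = 0.400×1.069 = 0.4274.
Fraction of consumed A going to P: r_P/(r_P+r_Q) = 0.1553.
C_P = 0.1553·C_{A0}·X = 0.1553×3.90×0.726 = 0.440 mol·L⁻¹; Y_P = C_P/C_{A0} = 0.113.

0.113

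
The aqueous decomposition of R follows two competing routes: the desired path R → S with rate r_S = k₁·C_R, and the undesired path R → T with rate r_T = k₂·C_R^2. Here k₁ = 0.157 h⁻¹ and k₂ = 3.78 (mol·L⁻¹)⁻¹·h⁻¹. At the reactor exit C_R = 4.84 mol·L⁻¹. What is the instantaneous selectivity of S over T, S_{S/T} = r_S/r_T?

0.00858

S_{S/T} = r_S/r_T = (k₁·C_R)/(k₂·C_R^2) = (k₁/k₂)·C_R⁻¹.
= (0.157×4.840) / (3.78×4.840^2) = 0.7599/88.55 = 0.00858.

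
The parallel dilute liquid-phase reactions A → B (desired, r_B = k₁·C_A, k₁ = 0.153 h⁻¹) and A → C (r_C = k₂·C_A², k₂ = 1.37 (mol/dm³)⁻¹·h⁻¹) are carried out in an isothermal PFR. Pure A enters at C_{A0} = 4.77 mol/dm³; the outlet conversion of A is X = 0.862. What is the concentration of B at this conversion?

C_A = C_{A0}(1−X) = 0.6583 mol/dm³.
Along a PFR/batch, dC_B/dC_A = −r_B/(r_B+r_C) = −k₁/(k₁+k₂·C_A).
Integrating from C_{A0} to C_A: C_B = (0.153/1.37)·ln[(0.153+1.37·4.77)/(0.153+1.37·0.658)] = 0.1117·ln(6.688/1.055) = 0.2063 mol/dm³.

0.206 mol/dm³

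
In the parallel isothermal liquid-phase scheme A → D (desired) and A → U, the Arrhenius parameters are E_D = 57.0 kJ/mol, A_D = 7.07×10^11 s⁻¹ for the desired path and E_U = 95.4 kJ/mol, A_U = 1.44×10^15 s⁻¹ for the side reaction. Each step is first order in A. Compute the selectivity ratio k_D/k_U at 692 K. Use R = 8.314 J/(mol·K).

With equal orders, S_{D/U} = k_D/k_U = (A_D/A_U)·exp[(E_U−E_D)/(RT)].
(E_U−E_D)/(RT) = (95.4−57.0)×10³/(8.314×692) = 38400/5753 = 6.674.
k_D/k_U = (7.07×10^11/1.44×10^15)·exp(6.674) = 4.910×10^-4 × 791.9 = 0.389.
Since E_D < E_U, lowering the temperature improves selectivity toward D.

0.389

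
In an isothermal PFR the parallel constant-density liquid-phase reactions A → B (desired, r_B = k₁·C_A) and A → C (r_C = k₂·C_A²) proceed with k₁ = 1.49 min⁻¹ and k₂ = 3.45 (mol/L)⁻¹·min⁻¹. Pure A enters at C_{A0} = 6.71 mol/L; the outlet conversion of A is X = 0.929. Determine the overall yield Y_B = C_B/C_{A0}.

0.133

C_A = C_{A0}(1−X) = 0.4764 mol/L.
Along a PFR/batch, dC_B/dC_A = −r_B/(r_B+r_C) = −k₁/(k₁+k₂·C_A).
Integrating from C_{A0} to C_A: C_B = (1.49/3.45)·ln[(1.49+3.45·6.71)/(1.49+3.45·0.476)] = 0.4319·ln(24.64/3.134) = 0.8906 mol/L.
Y_B = C_B/C_{A0} = 0.8906/6.71 = 0.133.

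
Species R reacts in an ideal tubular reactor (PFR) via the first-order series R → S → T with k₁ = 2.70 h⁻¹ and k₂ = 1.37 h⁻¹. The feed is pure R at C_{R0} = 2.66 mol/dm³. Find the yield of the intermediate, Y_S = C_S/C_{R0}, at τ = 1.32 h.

0.275

For first-order series with pure R initially, C_S(τ) = k₁C_{R0}/(k₂−k₁)·(e^(−k₁τ) − e^(−k₂τ)).
e^(−k₁τ) = e^(−2.70×1.32) = e^(−3.564) = 0.02833; e^(−k₂τ) = e^(−1.808) = 0.1639.
C_S = 2.70×2.66/(1.37−2.70) × (0.02833−0.1639) = (-5.400)×(-0.1356) = 0.7322 mol/dm³.
Y_S = C_S/C_{R0} = 0.7322/2.66 = 0.275.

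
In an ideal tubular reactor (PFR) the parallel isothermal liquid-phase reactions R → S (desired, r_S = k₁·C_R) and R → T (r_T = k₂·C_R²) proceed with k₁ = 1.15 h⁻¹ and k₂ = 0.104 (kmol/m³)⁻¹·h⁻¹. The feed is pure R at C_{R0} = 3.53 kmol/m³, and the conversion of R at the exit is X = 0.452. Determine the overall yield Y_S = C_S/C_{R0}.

C_R = C_{R0}(1−X) = 1.934 kmol/m³.
Along a PFR/batch, dC_S/dC_R = −r_S/(r_S+r_T) = −k₁/(k₁+k₂·C_R).
Integrating from C_{R0} to C_R: C_S = (1.15/0.104)·ln[(1.15+0.104·3.53)/(1.15+0.104·1.93)] = 11.06·ln(1.517/1.351) = 1.281 kmol/m³.
Y_S = C_S/C_{R0} = 1.281/3.53 = 0.363.

0.363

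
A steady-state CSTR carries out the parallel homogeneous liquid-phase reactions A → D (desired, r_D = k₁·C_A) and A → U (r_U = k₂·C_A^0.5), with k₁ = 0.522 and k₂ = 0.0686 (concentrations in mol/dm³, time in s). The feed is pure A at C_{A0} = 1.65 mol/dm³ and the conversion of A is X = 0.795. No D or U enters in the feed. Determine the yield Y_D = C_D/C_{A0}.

0.648

Exit C_A = C_{A0}(1−X) = 1.65×0.205 = 0.3382 mol/dm³.
Rates in a CSTR are evaluated at the outlet concentration: r_D = 0.522×0.3382 = 0.1766, r_U = 0.0686×0.3382^0.5 = 0.03990.
Fraction of consumed A going to D: r_D/(r_D+r_U) = 0.8157.
C_D = 0.8157·C_{A0}·X = 0.8157×1.65×0.795 = 1.07 mol/dm³; Y_D = C_D/C_{A0} = 0.648.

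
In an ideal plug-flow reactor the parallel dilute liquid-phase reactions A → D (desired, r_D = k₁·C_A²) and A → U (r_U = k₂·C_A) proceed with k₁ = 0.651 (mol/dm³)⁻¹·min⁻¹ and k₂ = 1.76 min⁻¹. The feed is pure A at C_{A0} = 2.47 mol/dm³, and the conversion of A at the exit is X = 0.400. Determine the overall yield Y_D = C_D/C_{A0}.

0.168

C_A = C_{A0}(1−X) = 1.482 mol/dm³.
Along a PFR/batch, dC_U/dC_A = −r_U/(r_D+r_U) = −k₂/(k₂+k₁·C_A).
Integrating from C_{A0} to C_A: C_U = (1.76/0.651)·ln[(1.76+0.651·2.47)/(1.76+0.651·1.48)] = 2.704·ln(3.368/2.725) = 0.5729 mol/dm³.
Then C_D = (C_{A0}−C_A) − C_U = 0.9880 − 0.5729 = 0.4151 mol/dm³.
Y_D = C_D/C_{A0} = 0.4151/2.47 = 0.168.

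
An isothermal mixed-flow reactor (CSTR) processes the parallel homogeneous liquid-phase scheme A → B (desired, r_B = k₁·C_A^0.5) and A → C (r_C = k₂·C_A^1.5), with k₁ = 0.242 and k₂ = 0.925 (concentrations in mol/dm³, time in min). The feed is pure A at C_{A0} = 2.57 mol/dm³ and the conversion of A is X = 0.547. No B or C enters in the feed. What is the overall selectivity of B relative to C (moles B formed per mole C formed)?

Exit C_A = C_{A0}(1−X) = 2.57×0.453 = 1.164 mol/dm³.
A CSTR operates uniformly at the exit composition, giving r_B = 0.2611 and r_C = 1.162 (each k·C_A^n at C_A = 1.164).
Overall selectivity = C_B/C_C = r_Bτ/(r_Cτ) = r_B/r_C = 0.225.

0.225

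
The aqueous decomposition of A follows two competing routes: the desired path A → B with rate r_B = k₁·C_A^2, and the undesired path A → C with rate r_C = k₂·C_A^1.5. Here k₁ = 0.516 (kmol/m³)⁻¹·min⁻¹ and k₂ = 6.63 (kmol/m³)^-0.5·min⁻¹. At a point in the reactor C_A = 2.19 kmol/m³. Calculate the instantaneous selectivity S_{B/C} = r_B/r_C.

S_{B/C} = r_B/r_C = (k₁·C_A^2)/(k₂·C_A^1.5) = (k₁/k₂)·C_A^0.5.
= (0.516×2.190^2) / (6.63×2.190^1.5) = 2.475/21.49 = 0.115.

0.115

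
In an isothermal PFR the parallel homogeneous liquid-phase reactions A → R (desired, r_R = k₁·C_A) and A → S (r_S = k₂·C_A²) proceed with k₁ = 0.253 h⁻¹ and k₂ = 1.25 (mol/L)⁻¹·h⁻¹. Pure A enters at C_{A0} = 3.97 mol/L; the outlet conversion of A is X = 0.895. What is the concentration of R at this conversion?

C_A = C_{A0}(1−X) = 0.4168 mol/L.
Along a PFR/batch, dC_R/dC_A = −r_R/(r_R+r_S) = −k₁/(k₁+k₂·C_A).
Integrating from C_{A0} to C_A: C_R = (0.253/1.25)·ln[(0.253+1.25·3.97)/(0.253+1.25·0.417)] = 0.2024·ln(5.216/0.7741) = 0.3861 mol/L.

0.386 mol/L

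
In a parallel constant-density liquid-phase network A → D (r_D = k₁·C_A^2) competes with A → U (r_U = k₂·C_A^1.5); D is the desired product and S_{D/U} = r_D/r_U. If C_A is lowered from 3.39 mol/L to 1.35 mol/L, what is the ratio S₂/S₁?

S_{D/U} = (k₁/k₂)·C_A^0.5, so S₂/S₁ = (C_{A,2}/C_{A,1})^0.5.
= (1.35/3.39)^0.5 = (0.3982)^0.5 = 0.631.

0.631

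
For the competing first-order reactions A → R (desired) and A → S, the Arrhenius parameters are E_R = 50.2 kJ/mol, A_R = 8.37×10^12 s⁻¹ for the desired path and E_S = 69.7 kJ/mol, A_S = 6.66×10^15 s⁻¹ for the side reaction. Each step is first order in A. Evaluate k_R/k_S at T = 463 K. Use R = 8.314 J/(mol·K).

0.199

k_R/k_S = (A_R/A_S)·exp[−(E_R−E_S)/(RT)] = (A_R/A_S)·exp[(E_S−E_R)/(RT)].
(E_S−E_R)/(RT) = (69.7−50.2)×10³/(8.314×463) = 19500/3849 = 5.066.
k_R/k_S = (8.37×10^12/6.66×10^15)·exp(5.066) = 0.001257 × 158.5 = 0.199.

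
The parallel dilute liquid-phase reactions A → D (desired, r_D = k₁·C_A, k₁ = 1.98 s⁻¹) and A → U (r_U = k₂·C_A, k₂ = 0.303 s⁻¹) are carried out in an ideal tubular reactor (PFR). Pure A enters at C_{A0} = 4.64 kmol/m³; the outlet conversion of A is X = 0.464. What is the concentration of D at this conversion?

C_A = C_{A0}(1−X) = 2.487 kmol/m³.
Both paths are first order in A, so the instantaneous fraction to D is constant: dC_D/d(−C_A) = k₁/(k₁+k₂) = 0.8673.
C_D = 0.8673·(C_{A0}−C_A) = 0.8673×2.153 = 1.87 kmol/m³.

1.87 kmol/m³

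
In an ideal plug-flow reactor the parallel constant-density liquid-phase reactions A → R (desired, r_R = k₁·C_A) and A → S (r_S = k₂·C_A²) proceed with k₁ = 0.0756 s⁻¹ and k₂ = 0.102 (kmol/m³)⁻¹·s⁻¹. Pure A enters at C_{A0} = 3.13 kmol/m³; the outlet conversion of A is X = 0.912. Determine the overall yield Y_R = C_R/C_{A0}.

0.317

C_A = C_{A0}(1−X) = 0.2754 kmol/m³.
Along a PFR/batch, dC_R/dC_A = −r_R/(r_R+r_S) = −k₁/(k₁+k₂·C_A).
Integrating from C_{A0} to C_A: C_R = (0.0756/0.102)·ln[(0.0756+0.102·3.13)/(0.0756+0.102·0.275)] = 0.7412·ln(0.3949/0.1037) = 0.9910 kmol/m³.
Y_R = C_R/C_{A0} = 0.9910/3.13 = 0.317.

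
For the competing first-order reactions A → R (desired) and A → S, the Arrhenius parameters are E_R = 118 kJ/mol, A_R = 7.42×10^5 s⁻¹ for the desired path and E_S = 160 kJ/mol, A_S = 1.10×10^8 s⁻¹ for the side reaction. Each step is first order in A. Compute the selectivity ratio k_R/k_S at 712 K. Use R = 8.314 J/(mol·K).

k_R/k_S = (A_R/A_S)·exp[−(E_R−E_S)/(RT)] = (A_R/A_S)·exp[(E_S−E_R)/(RT)].
(E_S−E_R)/(RT) = (160−118)×10³/(8.314×712) = 42000/5920 = 7.095.
k_R/k_S = (7.42×10^5/1.10×10^8)·exp(7.095) = 0.006745 × 1206 = 8.14.
Since E_R < E_S, lowering the temperature improves selectivity toward R.

8.14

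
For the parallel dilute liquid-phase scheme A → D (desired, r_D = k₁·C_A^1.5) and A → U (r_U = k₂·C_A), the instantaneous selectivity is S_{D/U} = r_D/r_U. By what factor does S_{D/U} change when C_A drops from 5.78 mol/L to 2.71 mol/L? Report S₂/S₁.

S_{D/U} = (k₁/k₂)·C_A^0.5, so S₂/S₁ = (C_{A,2}/C_{A,1})^0.5.
= (2.71/5.78)^0.5 = (0.4689)^0.5 = 0.685.

0.685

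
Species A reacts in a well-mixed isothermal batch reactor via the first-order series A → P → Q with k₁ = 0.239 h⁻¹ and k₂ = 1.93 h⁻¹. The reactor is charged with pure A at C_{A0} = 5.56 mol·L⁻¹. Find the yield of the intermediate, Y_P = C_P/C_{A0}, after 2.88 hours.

For first-order series with pure A initially, C_P(t) = k₁C_{A0}/(k₂−k₁)·(e^(−k₁t) − e^(−k₂t)).
e^(−k₁t) = e^(−0.239×2.88) = e^(−0.6883) = 0.5024; e^(−k₂t) = e^(−5.558) = 0.003855.
C_P = 0.239×5.56/(1.93−0.239) × (0.5024−0.003855) = 0.7858×0.4986 = 0.3918 mol·L⁻¹.
Y_P = C_P/C_{A0} = 0.3918/5.56 = 0.0705.

0.0705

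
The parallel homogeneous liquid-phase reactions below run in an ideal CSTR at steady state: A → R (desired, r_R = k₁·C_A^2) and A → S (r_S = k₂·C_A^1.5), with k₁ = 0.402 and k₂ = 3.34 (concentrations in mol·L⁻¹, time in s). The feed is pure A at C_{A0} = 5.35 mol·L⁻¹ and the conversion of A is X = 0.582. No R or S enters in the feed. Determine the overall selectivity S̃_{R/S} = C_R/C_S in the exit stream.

0.180

Exit C_A = C_{A0}(1−X) = 5.35×0.418 = 2.236 mol·L⁻¹.
In a CSTR the entire volume is at exit conditions, so r_R = 0.402×2.236^2 = 2.010 and r_S = 3.34×2.236^1.5 = 11.17.
Overall selectivity = C_R/C_S = r_Rτ/(r_Sτ) = r_R/r_S = 0.180.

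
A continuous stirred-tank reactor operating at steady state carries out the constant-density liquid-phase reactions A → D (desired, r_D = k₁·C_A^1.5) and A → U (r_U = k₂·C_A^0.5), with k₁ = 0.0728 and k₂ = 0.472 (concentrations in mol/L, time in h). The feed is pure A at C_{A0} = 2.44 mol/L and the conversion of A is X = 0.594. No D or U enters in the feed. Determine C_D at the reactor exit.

Exit C_A = C_{A0}(1−X) = 2.44×0.406 = 0.9906 mol/L.
Rates in a CSTR are evaluated at the outlet concentration: r_D = 0.0728×0.9906^1.5 = 0.07178, r_U = 0.472×0.9906^0.5 = 0.4698.
Fraction of consumed A going to D: r_D/(r_D+r_U) = 0.1325.
C_D = 0.1325·C_{A0}·X = 0.1325×2.44×0.594 = 0.192 mol/L.

0.192 mol/L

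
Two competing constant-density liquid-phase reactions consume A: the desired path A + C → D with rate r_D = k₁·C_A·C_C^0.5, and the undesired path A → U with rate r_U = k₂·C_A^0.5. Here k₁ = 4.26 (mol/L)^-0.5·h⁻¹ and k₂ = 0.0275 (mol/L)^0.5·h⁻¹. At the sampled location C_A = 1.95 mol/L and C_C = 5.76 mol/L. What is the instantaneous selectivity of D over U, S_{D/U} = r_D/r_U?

519

S_{D/U} = r_D/r_U = (k₁·C_A·C_C^0.5)/(k₂·C_A^0.5) = (k₁/k₂)·C_A^0.5·C_C^0.5.
= (4.26×1.950×5.760^0.5) / (0.0275×1.950^0.5) = 19.94/0.03840 = 519.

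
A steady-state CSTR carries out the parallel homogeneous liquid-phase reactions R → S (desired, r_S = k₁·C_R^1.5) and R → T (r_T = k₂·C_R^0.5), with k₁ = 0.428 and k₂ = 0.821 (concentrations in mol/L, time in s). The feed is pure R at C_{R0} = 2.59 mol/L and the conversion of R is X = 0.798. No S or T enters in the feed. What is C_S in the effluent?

Exit C_R = C_{R0}(1−X) = 2.59×0.202 = 0.5232 mol/L.
Rates in a CSTR are evaluated at the outlet concentration: r_S = 0.428×0.5232^1.5 = 0.1620, r_T = 0.821×0.5232^0.5 = 0.5938.
Fraction of consumed R going to S: r_S/(r_S+r_T) = 0.2143.
C_S = 0.2143·C_{R0}·X = 0.2143×2.59×0.798 = 0.443 mol/L.

0.443 mol/L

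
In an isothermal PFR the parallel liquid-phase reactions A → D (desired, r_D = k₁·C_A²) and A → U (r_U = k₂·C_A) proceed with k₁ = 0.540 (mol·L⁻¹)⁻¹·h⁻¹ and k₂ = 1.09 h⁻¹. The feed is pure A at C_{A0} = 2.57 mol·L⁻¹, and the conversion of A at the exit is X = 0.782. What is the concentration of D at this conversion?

0.847 mol·L⁻¹

C_A = C_{A0}(1−X) = 0.5603 mol·L⁻¹.
Along a PFR/batch, dC_U/dC_A = −r_U/(r_D+r_U) = −k₂/(k₂+k₁·C_A).
Integrating from C_{A0} to C_A: C_U = (1.09/0.540)·ln[(1.09+0.540·2.57)/(1.09+0.540·0.560)] = 2.019·ln(2.478/1.393) = 1.163 mol·L⁻¹.
Then C_D = (C_{A0}−C_A) − C_U = 2.010 − 1.163 = 0.8466 mol·L⁻¹.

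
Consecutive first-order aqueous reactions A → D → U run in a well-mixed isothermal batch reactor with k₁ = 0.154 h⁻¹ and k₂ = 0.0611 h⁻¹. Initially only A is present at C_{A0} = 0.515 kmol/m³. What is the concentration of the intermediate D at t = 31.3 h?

Solving the coupled first-order balances gives C_D(t) = [k₁/(k₂−k₁)]·C_{A0}·(e^(−k₁t) − e^(−k₂t)).
e^(−k₁t) = e^(−0.154×31.3) = e^(−4.820) = 0.008065; e^(−k₂t) = e^(−1.912) = 0.1477.
C_D = 0.154×0.515/(0.0611−0.154) × (0.008065−0.1477) = (-0.8537)×(-0.1397) = 0.1192 kmol/m³.

0.119 kmol/m³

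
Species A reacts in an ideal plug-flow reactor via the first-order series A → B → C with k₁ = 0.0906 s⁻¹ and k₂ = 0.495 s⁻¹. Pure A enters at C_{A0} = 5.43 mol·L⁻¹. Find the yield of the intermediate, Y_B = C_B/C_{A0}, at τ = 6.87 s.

0.113

Solving the coupled first-order balances gives C_B(τ) = [k₁/(k₂−k₁)]·C_{A0}·(e^(−k₁τ) − e^(−k₂τ)).
e^(−k₁τ) = e^(−0.0906×6.87) = e^(−0.6224) = 0.5366; e^(−k₂τ) = e^(−3.401) = 0.03335.
C_B = 0.0906×5.43/(0.495−0.0906) × (0.5366−0.03335) = 1.217×0.5033 = 0.6123 mol·L⁻¹.
Y_B = C_B/C_{A0} = 0.6123/5.43 = 0.113.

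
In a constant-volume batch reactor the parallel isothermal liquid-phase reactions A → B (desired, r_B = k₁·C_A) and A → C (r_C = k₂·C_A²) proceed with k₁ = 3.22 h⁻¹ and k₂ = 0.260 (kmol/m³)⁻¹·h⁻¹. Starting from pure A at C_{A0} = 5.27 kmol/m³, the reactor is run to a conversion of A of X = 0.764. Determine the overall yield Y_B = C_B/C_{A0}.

0.608

C_A = C_{A0}(1−X) = 1.244 kmol/m³.
Along a PFR/batch, dC_B/dC_A = −r_B/(r_B+r_C) = −k₁/(k₁+k₂·C_A).
Integrating from C_{A0} to C_A: C_B = (3.22/0.260)·ln[(3.22+0.260·5.27)/(3.22+0.260·1.24)] = 12.38·ln(4.590/3.543) = 3.206 kmol/m³.
Y_B = C_B/C_{A0} = 3.206/5.27 = 0.608.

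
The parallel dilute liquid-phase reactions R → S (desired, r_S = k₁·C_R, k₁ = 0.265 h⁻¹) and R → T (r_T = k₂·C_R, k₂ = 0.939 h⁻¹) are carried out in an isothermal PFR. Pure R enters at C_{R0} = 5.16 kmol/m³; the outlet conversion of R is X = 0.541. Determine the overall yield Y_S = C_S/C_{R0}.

C_R = C_{R0}(1−X) = 2.368 kmol/m³.
Both paths are first order in R, so the instantaneous fraction to S is constant: dC_S/d(−C_R) = k₁/(k₁+k₂) = 0.2201.
C_S = 0.2201·(C_{R0}−C_R) = 0.2201×2.792 = 0.614 kmol/m³.
Y_S = C_S/C_{R0} = 0.6144/5.16 = 0.119.

0.119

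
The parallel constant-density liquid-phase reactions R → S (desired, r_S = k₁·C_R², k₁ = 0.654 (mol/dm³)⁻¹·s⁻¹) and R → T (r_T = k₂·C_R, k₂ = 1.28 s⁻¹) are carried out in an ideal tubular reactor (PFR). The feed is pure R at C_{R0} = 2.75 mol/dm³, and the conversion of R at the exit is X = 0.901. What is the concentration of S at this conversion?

1.02 mol/dm³

C_R = C_{R0}(1−X) = 0.2722 mol/dm³.
Along a PFR/batch, dC_T/dC_R = −r_T/(r_S+r_T) = −k₂/(k₂+k₁·C_R).
Integrating from C_{R0} to C_R: C_T = (1.28/0.654)·ln[(1.28+0.654·2.75)/(1.28+0.654·0.272)] = 1.957·ln(3.079/1.458) = 1.463 mol/dm³.
Then C_S = (C_{R0}−C_R) − C_T = 2.478 − 1.463 = 1.015 mol/dm³.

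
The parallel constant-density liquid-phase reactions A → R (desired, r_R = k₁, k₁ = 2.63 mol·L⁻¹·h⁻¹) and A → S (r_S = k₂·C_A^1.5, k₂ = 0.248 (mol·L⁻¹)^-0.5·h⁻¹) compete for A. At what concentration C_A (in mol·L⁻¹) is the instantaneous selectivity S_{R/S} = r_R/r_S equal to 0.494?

7.72 mol·L⁻¹

S_{R/S} = (k₁/k₂)·C_A^-1.5 ⇒ C_A = (S·k₂/k₁)^(1/(-1.5)).
= (0.494×0.248/2.63)^(-0.6667) = (0.04658)^(-0.6667) = 7.72 mol·L⁻¹.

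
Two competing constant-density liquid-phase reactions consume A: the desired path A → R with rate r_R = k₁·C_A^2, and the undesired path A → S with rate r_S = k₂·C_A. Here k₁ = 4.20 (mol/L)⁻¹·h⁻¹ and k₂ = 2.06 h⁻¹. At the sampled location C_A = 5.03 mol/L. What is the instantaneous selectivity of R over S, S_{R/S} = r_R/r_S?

10.3

S_{R/S} = r_R/r_S = (k₁·C_A^2)/(k₂·C_A) = (k₁/k₂)·C_A.
= (4.20×5.030^2) / (2.06×5.030) = 106.3/10.36 = 10.3.
Since the desired path is higher order in A, keeping C_A high (PFR or concentrated feed) favours R.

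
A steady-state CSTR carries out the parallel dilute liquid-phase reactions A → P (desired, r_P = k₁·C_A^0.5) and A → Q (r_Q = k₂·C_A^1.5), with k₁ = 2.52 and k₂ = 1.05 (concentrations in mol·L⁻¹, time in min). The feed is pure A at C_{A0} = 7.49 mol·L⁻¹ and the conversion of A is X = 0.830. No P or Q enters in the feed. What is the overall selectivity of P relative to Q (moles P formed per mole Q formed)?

1.88

Exit C_A = C_{A0}(1−X) = 7.49×0.170 = 1.273 mol·L⁻¹.
In a CSTR the entire volume is at exit conditions, so r_P = 2.52×1.273^0.5 = 2.844 and r_Q = 1.05×1.273^1.5 = 1.509.
Overall selectivity = C_P/C_Q = r_Pτ/(r_Qτ) = r_P/r_Q = 1.88.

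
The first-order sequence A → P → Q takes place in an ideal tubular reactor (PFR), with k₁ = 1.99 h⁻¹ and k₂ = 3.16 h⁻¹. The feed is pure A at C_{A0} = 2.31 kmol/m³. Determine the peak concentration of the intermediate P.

Evaluating C_P at τ_opt = ln(k₂/k₁)/(k₂−k₁) gives C_{P,max}/C_{A0} = (k₁/k₂)^[k₂/(k₂−k₁)].
= (1.99/3.16)^(3.16/(3.16−1.99)) = (0.6297)^(2.701) = 0.2868.
C_{P,max} = 0.2868×2.31 = 0.663 kmol/m³.

0.663 kmol/m³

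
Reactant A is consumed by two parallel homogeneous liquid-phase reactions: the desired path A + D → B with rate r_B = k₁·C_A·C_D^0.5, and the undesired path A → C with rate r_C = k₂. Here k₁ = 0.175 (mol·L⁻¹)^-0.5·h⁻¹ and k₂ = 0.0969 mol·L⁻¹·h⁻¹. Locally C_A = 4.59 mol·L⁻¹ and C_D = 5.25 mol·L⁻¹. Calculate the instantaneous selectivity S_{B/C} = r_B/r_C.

S_{B/C} = r_B/r_C = (k₁·C_A·C_D^0.5)/(k₂) = (k₁/k₂)·C_A·C_D^0.5.
= (0.175×4.590×5.250^0.5) / (0.0969) = 1.840/0.09690 = 19.0.

19.0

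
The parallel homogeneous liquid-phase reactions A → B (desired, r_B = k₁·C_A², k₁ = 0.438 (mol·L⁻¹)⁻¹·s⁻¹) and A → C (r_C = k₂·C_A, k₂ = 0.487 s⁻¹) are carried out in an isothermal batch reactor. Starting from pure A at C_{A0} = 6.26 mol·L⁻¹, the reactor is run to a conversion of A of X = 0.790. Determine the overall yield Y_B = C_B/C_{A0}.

C_A = C_{A0}(1−X) = 1.315 mol·L⁻¹.
Along a PFR/batch, dC_C/dC_A = −r_C/(r_B+r_C) = −k₂/(k₂+k₁·C_A).
Integrating from C_{A0} to C_A: C_C = (0.487/0.438)·ln[(0.487+0.438·6.26)/(0.487+0.438·1.31)] = 1.112·ln(3.229/1.063) = 1.236 mol·L⁻¹.
Then C_B = (C_{A0}−C_A) − C_C = 4.945 − 1.236 = 3.710 mol·L⁻¹.
Y_B = C_B/C_{A0} = 3.710/6.26 = 0.593.

0.593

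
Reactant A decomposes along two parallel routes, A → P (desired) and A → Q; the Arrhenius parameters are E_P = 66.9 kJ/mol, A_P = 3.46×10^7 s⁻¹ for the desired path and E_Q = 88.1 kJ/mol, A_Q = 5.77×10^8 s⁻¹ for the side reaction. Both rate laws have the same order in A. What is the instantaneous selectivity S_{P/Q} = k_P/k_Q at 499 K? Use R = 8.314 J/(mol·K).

Since both paths have the same order in A, the concentration cancels and S_{P/Q} = k_P/k_Q = (A_P/A_Q)·exp[(E_Q−E_P)/(RT)].
(E_Q−E_P)/(RT) = (88.1−66.9)×10³/(8.314×499) = 21200/4149 = 5.110.
k_P/k_Q = (3.46×10^7/5.77×10^8)·exp(5.110) = 0.05997 × 165.7 = 9.93.
Since E_P < E_Q, lowering the temperature improves selectivity toward P.

9.93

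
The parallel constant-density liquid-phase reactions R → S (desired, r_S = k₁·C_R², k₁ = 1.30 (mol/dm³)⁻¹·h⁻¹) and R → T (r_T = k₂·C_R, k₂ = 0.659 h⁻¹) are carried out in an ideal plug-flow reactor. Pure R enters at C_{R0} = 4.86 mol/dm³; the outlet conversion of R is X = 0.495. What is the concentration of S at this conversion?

2.10 mol/dm³

C_R = C_{R0}(1−X) = 2.454 mol/dm³.
Along a PFR/batch, dC_T/dC_R = −r_T/(r_S+r_T) = −k₂/(k₂+k₁·C_R).
Integrating from C_{R0} to C_R: C_T = (0.659/1.30)·ln[(0.659+1.30·4.86)/(0.659+1.30·2.45)] = 0.5069·ln(6.977/3.850) = 0.3014 mol/dm³.
Then C_S = (C_{R0}−C_R) − C_T = 2.406 − 0.3014 = 2.104 mol/dm³.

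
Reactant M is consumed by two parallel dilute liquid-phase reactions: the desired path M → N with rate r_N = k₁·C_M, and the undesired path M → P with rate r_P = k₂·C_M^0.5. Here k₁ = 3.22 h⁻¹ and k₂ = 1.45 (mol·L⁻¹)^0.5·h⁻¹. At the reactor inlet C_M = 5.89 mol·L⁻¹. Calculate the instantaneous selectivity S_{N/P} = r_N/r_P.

S_{N/P} = r_N/r_P = (k₁·C_M)/(k₂·C_M^0.5) = (k₁/k₂)·C_M^0.5.
= (3.22×5.890) / (1.45×5.890^0.5) = 18.97/3.519 = 5.39.
Since the desired path is higher order in M, keeping C_M high (PFR or concentrated feed) favours N.

5.39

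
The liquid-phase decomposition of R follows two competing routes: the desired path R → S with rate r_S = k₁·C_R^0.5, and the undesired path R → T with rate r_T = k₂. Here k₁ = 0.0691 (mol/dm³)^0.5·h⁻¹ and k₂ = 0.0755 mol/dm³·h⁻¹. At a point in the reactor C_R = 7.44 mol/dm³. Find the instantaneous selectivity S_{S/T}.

S_{S/T} = r_S/r_T = (k₁·C_R^0.5)/(k₂) = (k₁/k₂)·C_R^0.5.
= (0.0691×7.440^0.5) / (0.0755) = 0.1885/0.07550 = 2.50.

2.50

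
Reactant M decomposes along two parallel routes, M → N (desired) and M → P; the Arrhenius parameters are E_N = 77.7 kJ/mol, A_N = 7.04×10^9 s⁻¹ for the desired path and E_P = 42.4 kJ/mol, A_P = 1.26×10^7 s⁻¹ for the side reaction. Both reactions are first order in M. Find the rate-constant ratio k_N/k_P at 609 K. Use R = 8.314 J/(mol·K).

0.524

k_N/k_P = (A_N/A_P)·exp[−(E_N−E_P)/(RT)] = (A_N/A_P)·exp[(E_P−E_N)/(RT)].
(E_P−E_N)/(RT) = (42.4−77.7)×10³/(8.314×609) = -35300/5063 = -6.972.
k_N/k_P = (7.04×10^9/1.26×10^7)·exp(-6.972) = 558.7 × 9.379×10^-4 = 0.524.
Since E_N > E_P, raising the temperature improves selectivity toward N.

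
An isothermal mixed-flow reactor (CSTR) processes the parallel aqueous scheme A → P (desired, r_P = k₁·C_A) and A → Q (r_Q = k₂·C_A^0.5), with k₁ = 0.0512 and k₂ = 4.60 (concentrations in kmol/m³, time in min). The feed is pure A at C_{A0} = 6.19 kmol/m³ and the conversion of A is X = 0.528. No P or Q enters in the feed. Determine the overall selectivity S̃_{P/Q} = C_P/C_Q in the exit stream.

Exit C_A = C_{A0}(1−X) = 6.19×0.472 = 2.922 kmol/m³.
Rates in a CSTR are evaluated at the outlet concentration: r_P = 0.0512×2.922 = 0.1496, r_Q = 4.60×2.922^0.5 = 7.863.
Overall selectivity = C_P/C_Q = r_Pτ/(r_Qτ) = r_P/r_Q = 0.0190.

0.0190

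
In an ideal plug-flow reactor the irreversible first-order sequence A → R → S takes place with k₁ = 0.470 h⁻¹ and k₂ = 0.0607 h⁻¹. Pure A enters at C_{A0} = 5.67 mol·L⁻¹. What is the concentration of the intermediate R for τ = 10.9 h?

For first-order series with pure A initially, C_R(τ) = k₁C_{A0}/(k₂−k₁)·(e^(−k₁τ) − e^(−k₂τ)).
e^(−k₁τ) = e^(−0.470×10.9) = e^(−5.123) = 0.005958; e^(−k₂τ) = e^(−0.6616) = 0.5160.
C_R = 0.470×5.67/(0.0607−0.470) × (0.005958−0.5160) = (-6.511)×(-0.5101) = 3.321 mol·L⁻¹.

3.32 mol·L⁻¹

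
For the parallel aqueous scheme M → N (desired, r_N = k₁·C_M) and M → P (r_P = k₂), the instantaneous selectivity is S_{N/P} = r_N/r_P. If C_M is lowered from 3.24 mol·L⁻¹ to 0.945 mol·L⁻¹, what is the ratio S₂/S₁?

0.292

S_{N/P} = (k₁/k₂)·C_M, so S₂/S₁ = (C_{M,2}/C_{M,1}).
= 0.945/3.24 = 0.292.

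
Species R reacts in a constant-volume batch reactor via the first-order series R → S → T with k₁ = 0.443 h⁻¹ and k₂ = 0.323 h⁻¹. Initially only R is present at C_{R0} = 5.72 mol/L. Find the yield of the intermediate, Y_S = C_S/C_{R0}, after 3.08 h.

For first-order series with pure R initially, C_S(t) = k₁C_{R0}/(k₂−k₁)·(e^(−k₁t) − e^(−k₂t)).
e^(−k₁t) = e^(−0.443×3.08) = e^(−1.364) = 0.2555; e^(−k₂t) = e^(−0.9948) = 0.3698.
C_S = 0.443×5.72/(0.323−0.443) × (0.2555−0.3698) = (-21.12)×(-0.1143) = 2.413 mol/L.
Y_S = C_S/C_{R0} = 2.413/5.72 = 0.422.

0.422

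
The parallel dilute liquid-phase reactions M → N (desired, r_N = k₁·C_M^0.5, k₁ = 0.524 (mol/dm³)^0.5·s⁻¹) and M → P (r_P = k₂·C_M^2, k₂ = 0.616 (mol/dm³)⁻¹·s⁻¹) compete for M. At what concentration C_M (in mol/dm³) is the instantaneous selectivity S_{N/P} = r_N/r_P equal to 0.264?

2.18 mol/dm³

S_{N/P} = (k₁/k₂)·C_M^-1.5 ⇒ C_M = (S·k₂/k₁)^(1/(-1.5)).
= (0.264×0.616/0.524)^(-0.6667) = (0.3104)^(-0.6667) = 2.18 mol/dm³.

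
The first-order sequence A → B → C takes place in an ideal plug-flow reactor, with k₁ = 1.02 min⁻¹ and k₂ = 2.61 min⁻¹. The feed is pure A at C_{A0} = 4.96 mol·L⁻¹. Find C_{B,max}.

For a first-order series the maximum intermediate yield is C_{B,max}/C_{A0} = (k₁/k₂)^[k₂/(k₂−k₁)].
= (1.02/2.61)^(2.61/(2.61−1.02)) = (0.3908)^(1.642) = 0.2139.
C_{B,max} = 0.2139×4.96 = 1.06 mol·L⁻¹.

1.06 mol·L⁻¹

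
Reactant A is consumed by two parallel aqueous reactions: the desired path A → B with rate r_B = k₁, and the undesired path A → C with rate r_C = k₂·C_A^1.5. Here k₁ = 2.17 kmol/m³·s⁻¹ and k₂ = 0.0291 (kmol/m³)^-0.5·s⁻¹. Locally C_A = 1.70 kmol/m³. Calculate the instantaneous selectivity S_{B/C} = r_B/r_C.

S_{B/C} = r_B/r_C = (k₁)/(k₂·C_A^1.5) = (k₁/k₂)·C_A^-1.5.
= (2.17) / (0.0291×1.700^1.5) = 2.170/0.06450 = 33.6.
The undesired path is higher order in A, so low C_A (CSTR or dilute feed) favours B.

33.6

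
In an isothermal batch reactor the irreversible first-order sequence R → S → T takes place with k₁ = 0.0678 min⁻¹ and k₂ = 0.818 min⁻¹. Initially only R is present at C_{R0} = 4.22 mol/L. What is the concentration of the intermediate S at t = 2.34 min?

0.269 mol/L

For first-order series with pure R initially, C_S(t) = k₁C_{R0}/(k₂−k₁)·(e^(−k₁t) − e^(−k₂t)).
e^(−k₁t) = e^(−0.0678×2.34) = e^(−0.1587) = 0.8533; e^(−k₂t) = e^(−1.914) = 0.1475.
C_S = 0.0678×4.22/(0.818−0.0678) × (0.8533−0.1475) = 0.3814×0.7058 = 0.2692 mol/L.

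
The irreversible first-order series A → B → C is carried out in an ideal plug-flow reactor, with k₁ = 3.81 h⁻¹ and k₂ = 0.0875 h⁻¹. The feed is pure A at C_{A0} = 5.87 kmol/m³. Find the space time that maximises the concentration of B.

1.01 h

Setting dC_B/dτ = 0 gives τ_opt = ln(k₂/k₁)/(k₂−k₁).
= ln(0.0875/3.81)/(0.0875−3.81) = ln(0.02297)/-3.723 = -3.774/-3.723 = 1.01 h.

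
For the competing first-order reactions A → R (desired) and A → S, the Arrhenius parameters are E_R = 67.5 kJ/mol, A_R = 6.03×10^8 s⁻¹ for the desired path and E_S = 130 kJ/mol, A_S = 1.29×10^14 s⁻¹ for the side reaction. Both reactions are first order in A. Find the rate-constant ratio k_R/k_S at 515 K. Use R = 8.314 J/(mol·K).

With equal orders, S_{R/S} = k_R/k_S = (A_R/A_S)·exp[(E_S−E_R)/(RT)].
(E_S−E_R)/(RT) = (130−67.5)×10³/(8.314×515) = 62500/4282 = 14.60.
k_R/k_S = (6.03×10^8/1.29×10^14)·exp(14.60) = 4.674×10^-6 × 2.185×10^6 = 10.2.

10.2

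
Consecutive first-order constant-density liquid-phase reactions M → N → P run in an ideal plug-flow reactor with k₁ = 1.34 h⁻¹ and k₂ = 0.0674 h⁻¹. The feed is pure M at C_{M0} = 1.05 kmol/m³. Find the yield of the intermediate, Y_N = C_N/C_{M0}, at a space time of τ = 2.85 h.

The intermediate concentration in a first-order A→B→C sequence is C_N = k₁C_{M0}(e^(−k₁τ) − e^(−k₂τ))/(k₂−k₁).
e^(−k₁τ) = e^(−1.34×2.85) = e^(−3.819) = 0.02195; e^(−k₂τ) = e^(−0.1921) = 0.8252.
C_N = 1.34×1.05/(0.0674−1.34) × (0.02195−0.8252) = (-1.106)×(-0.8033) = 0.8881 kmol/m³.
Y_N = C_N/C_{M0} = 0.8881/1.05 = 0.846.

0.846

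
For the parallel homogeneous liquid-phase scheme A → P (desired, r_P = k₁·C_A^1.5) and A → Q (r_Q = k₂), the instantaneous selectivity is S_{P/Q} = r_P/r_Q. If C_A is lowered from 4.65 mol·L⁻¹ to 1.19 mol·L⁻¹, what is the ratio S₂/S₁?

0.129

S_{P/Q} = (k₁/k₂)·C_A^1.5, so S₂/S₁ = (C_{A,2}/C_{A,1})^1.5.
= (1.19/4.65)^1.5 = (0.2559)^1.5 = 0.129.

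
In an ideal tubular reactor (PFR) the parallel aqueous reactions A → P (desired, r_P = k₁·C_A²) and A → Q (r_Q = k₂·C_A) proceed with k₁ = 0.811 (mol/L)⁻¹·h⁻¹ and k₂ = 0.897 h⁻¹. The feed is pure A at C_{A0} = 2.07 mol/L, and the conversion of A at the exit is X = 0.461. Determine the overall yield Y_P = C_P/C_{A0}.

0.270

C_A = C_{A0}(1−X) = 1.116 mol/L.
Along a PFR/batch, dC_Q/dC_A = −r_Q/(r_P+r_Q) = −k₂/(k₂+k₁·C_A).
Integrating from C_{A0} to C_A: C_Q = (0.897/0.811)·ln[(0.897+0.811·2.07)/(0.897+0.811·1.12)] = 1.106·ln(2.576/1.802) = 0.3952 mol/L.
Then C_P = (C_{A0}−C_A) − C_Q = 0.9543 − 0.3952 = 0.5590 mol/L.
Y_P = C_P/C_{A0} = 0.5590/2.07 = 0.270.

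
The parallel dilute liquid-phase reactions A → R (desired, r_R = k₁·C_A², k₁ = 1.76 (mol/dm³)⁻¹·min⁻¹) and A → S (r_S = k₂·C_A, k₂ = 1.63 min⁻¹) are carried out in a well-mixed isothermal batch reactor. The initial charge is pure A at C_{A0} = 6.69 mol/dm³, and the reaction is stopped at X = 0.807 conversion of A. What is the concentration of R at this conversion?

4.26 mol/dm³

C_A = C_{A0}(1−X) = 1.291 mol/dm³.
Along a PFR/batch, dC_S/dC_A = −r_S/(r_R+r_S) = −k₂/(k₂+k₁·C_A).
Integrating from C_{A0} to C_A: C_S = (1.63/1.76)·ln[(1.63+1.76·6.69)/(1.63+1.76·1.29)] = 0.9261·ln(13.40/3.902) = 1.143 mol/dm³.
Then C_R = (C_{A0}−C_A) − C_S = 5.399 − 1.143 = 4.256 mol/dm³.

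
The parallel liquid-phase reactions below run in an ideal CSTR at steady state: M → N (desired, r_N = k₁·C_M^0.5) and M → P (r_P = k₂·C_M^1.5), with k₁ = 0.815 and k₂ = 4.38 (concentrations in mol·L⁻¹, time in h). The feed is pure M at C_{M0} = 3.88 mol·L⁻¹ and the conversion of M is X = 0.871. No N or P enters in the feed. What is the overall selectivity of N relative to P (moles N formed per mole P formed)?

Exit C_M = C_{M0}(1−X) = 3.88×0.129 = 0.5005 mol·L⁻¹.
In a CSTR the entire volume is at exit conditions, so r_N = 0.815×0.5005^0.5 = 0.5766 and r_P = 4.38×0.5005^1.5 = 1.551.
Overall selectivity = C_N/C_P = r_Nτ/(r_Pτ) = r_N/r_P = 0.372.

0.372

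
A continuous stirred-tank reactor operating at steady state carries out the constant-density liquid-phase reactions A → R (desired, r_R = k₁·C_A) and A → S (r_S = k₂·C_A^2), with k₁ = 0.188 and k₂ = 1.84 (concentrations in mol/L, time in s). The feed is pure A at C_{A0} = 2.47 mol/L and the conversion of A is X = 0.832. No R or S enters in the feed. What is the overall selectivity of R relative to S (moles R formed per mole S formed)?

0.246

Exit C_A = C_{A0}(1−X) = 2.47×0.168 = 0.4150 mol/L.
In a CSTR the entire volume is at exit conditions, so r_R = 0.188×0.4150 = 0.07801 and r_S = 1.84×0.4150^2 = 0.3168.
Overall selectivity = C_R/C_S = r_Rτ/(r_Sτ) = r_R/r_S = 0.246.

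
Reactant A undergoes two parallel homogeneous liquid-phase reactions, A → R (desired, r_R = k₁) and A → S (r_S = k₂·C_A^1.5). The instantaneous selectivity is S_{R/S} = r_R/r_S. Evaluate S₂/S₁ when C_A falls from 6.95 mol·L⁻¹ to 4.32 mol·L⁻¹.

2.04

S_{R/S} = (k₁/k₂)·C_A^-1.5, so S₂/S₁ = (C_{A,2}/C_{A,1})^-1.5.
= (4.32/6.95)^(-1.5) = (0.6216)^(-1.5) = 2.04.
Selectivity toward R rises as C_A falls — low-concentration operation is favoured.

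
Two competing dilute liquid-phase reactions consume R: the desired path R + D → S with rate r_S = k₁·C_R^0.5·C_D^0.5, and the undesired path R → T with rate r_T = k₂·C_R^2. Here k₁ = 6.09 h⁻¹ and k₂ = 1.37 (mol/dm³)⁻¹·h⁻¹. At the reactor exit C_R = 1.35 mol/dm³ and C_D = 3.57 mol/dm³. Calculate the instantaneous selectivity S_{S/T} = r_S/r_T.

5.35

S_{S/T} = r_S/r_T = (k₁·C_R^0.5·C_D^0.5)/(k₂·C_R^2) = (k₁/k₂)·C_R^-1.5·C_D^0.5.
= (6.09×1.350^0.5×3.570^0.5) / (1.37×1.350^2) = 13.37/2.497 = 5.35.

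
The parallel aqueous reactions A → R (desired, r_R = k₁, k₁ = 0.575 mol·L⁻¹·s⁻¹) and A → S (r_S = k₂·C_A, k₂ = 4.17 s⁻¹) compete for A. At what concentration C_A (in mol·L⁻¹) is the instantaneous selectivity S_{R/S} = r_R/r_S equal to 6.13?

S_{R/S} = (k₁/k₂)·C_A⁻¹ ⇒ C_A = (S·k₂/k₁)^(-1).
= (6.13×4.17/0.575)^(-1) = (44.46)^(-1) = 0.0225 mol·L⁻¹.

0.0225 mol·L⁻¹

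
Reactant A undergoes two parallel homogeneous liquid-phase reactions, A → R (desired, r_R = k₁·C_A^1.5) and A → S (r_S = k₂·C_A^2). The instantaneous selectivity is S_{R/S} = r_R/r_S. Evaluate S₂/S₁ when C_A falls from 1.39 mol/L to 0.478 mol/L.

S_{R/S} = (k₁/k₂)·C_A^-0.5, so S₂/S₁ = (C_{A,2}/C_{A,1})^-0.5.
= (0.478/1.39)^(-0.5) = (0.3439)^(-0.5) = 1.71.
Selectivity toward R rises as C_A falls — low-concentration operation is favoured.

1.71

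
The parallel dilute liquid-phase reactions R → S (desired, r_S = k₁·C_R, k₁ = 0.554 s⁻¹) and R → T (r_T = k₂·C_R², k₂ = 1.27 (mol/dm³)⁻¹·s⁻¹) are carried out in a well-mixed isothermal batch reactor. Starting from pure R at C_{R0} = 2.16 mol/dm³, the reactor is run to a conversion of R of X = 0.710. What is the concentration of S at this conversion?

0.390 mol/dm³

C_R = C_{R0}(1−X) = 0.6264 mol/dm³.
Along a PFR/batch, dC_S/dC_R = −r_S/(r_S+r_T) = −k₁/(k₁+k₂·C_R).
Integrating from C_{R0} to C_R: C_S = (0.554/1.27)·ln[(0.554+1.27·2.16)/(0.554+1.27·0.626)] = 0.4362·ln(3.297/1.350) = 0.3897 mol/dm³.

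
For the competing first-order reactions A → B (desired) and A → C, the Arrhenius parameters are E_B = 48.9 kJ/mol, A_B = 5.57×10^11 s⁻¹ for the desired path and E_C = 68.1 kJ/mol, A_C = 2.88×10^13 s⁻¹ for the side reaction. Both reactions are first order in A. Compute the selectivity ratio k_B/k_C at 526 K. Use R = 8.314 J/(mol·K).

k_B/k_C = (A_B/A_C)·exp[−(E_B−E_C)/(RT)] = (A_B/A_C)·exp[(E_C−E_B)/(RT)].
(E_C−E_B)/(RT) = (68.1−48.9)×10³/(8.314×526) = 19200/4373 = 4.390.
k_B/k_C = (5.57×10^11/2.88×10^13)·exp(4.390) = 0.01934 × 80.67 = 1.56.

1.56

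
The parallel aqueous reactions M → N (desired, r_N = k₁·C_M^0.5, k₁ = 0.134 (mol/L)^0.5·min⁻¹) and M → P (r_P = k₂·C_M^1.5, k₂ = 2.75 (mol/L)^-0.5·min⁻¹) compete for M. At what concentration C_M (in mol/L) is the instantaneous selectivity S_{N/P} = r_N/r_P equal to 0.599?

0.0813 mol/L

S_{N/P} = (k₁/k₂)·C_M⁻¹ ⇒ C_M = (S·k₂/k₁)^(-1).
= (0.599×2.75/0.134)^(-1) = (12.29)^(-1) = 0.0813 mol/L.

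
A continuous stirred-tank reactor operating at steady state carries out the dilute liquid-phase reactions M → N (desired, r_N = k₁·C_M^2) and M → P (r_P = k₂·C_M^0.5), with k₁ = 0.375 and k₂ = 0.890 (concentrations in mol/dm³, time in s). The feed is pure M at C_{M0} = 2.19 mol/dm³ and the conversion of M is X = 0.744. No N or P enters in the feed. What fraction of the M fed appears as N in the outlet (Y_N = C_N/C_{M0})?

Exit C_M = C_{M0}(1−X) = 2.19×0.256 = 0.5606 mol/dm³.
Rates in a CSTR are evaluated at the outlet concentration: r_N = 0.375×0.5606^2 = 0.1179, r_P = 0.890×0.5606^0.5 = 0.6664.
Fraction of consumed M going to N: r_N/(r_N+r_P) = 0.1503.
C_N = 0.1503·C_{M0}·X = 0.1503×2.19×0.744 = 0.245 mol/dm³; Y_N = C_N/C_{M0} = 0.112.

0.112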